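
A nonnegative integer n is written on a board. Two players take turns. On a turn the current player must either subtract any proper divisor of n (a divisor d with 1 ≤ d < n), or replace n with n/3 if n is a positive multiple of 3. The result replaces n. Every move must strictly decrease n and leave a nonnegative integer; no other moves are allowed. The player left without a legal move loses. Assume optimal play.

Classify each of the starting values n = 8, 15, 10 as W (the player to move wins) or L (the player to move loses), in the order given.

Positions with no move are L. A position that does have a move is losing for the player to move precisely when every available move leads to a winning position for the opponent. Fill in the labels:
n=0: no move → L
n=1: no move → L
n=2: reaches L-position 1 → W
n=3: reaches L-position 1 → W
n=4: only reaches 2(W), 3(W), all W → L
n=5: reaches L-position 4 → W
n=6: reaches L-position 4 → W
n=7: only reaches 6(W), which is W → L
n=8: reaches L-position 4 → W
n=9: only reaches 3(W), 6(W), 8(W), all W → L
n=10: reaches L-position 9 → W
n=11: only reaches 10(W), which is W → L
n=12: reaches L-position 4 → W
n=13: only reaches 12(W), which is W → L
n=14: reaches L-position 7 → W
n=15: only reaches 5(W), 10(W), 12(W), 14(W), all W → L

8: W, 15: L, 10: W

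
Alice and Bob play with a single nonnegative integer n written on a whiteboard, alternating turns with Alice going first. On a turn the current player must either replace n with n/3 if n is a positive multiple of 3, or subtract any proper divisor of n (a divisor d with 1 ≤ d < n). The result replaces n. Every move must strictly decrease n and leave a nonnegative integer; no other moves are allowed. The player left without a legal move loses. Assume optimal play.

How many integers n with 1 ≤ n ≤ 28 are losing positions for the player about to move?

12

Classify positions by backward induction: terminal positions (no move available) are L. From any other position, the mover wins iff some move reaches an L.
n=0: no move → L
n=1: no move → L
n=2: W (go to 1, an L position)
n=3: W (go to 1, an L position)
n=4: L (options 2(W), 3(W) are all W)
n=5: W (go to 4, an L position)
n=6: W (go to 4, an L position)
n=7: L (sole option 6(W) is W)
n=8: W (go to 4, an L position)
n=9: L (options 3(W), 6(W), 8(W) are all W)
n=10: W (go to 9, an L position)
n=11: L (sole option 10(W) is W)
n=12: W (go to 4, an L position)
n=13: L (sole option 12(W) is W)
n=14: W (go to 7, an L position)
n=15: L (options 5(W), 10(W), 12(W), 14(W) are all W)
n=16: W (go to 15, an L position)
n=17: L (sole option 16(W) is W)
n=18: W (go to 9, an L position)
n=19: L (sole option 18(W) is W)
n=20: W (go to 15, an L position)
n=21: W (go to 7, an L position)
n=22: W (go to 11, an L position)
n=23: L (sole option 22(W) is W)
n=24: W (go to 23, an L position)
n=25: L (options 20(W), 24(W) are all W)
n=26: W (go to 13, an L position)
n=27: W (go to 9, an L position)
n=28: L (options 14(W), 21(W), 24(W), 26(W), 27(W) are all W)
L entries with 1 ≤ n ≤ 28 (n=0 is outside the asked range and is not counted): n = 1, 4, 7, 9, 11, 13, 15, 17, 19, 23, 25, 28; that makes 12.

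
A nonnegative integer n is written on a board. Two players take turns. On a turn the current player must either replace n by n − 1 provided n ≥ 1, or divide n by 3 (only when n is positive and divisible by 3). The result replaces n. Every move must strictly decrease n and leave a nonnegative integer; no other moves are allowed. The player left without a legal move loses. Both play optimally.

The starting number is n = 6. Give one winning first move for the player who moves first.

Move to 2.

Use the standard recursion: the mover loses at a terminal position; elsewhere, the mover wins exactly when some move hands the opponent an L position.
n=0: no move → L
n=1: →0(L), so W
n=2: →1(W) only, which is W, so L
n=3: →2(L), so W
n=4: →3(W) only, which is W, so L
n=5: →4(L), so W
n=6: →2(L), so W
From 6, the L positions reachable in one move are: 2.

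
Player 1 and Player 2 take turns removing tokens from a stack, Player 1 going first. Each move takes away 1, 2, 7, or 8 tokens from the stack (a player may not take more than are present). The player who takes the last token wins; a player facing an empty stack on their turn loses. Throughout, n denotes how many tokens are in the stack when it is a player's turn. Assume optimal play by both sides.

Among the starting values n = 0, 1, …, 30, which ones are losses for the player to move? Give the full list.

Use the standard recursion: the mover loses at a terminal position; elsewhere, the mover wins exactly when some move hands the opponent an L position.
n=0: no move → L
n=1: reaches L-position 0 → W
n=2: reaches L-position 0 → W
n=3: only reaches 2(W), 1(W), all W → L
n=4: reaches L-position 3 → W
n=5: reaches L-position 3 → W
n=6: only reaches 5(W), 4(W), all W → L
n=7: reaches L-position 6 → W
n=8: reaches L-position 6 → W
n=9: only reaches 8(W), 7(W), 2(W), 1(W), all W → L
n=10: reaches L-position 9 → W
n=11: reaches L-position 9 → W
n=12: only reaches 11(W), 10(W), 5(W), 4(W), all W → L
n=13: reaches L-position 12 → W
n=14: reaches L-position 12 → W
n=15: only reaches 14(W), 13(W), 8(W), 7(W), all W → L
n=16: reaches L-position 15 → W
n=17: reaches L-position 15 → W
n=18: only reaches 17(W), 16(W), 11(W), 10(W), all W → L
n=19: reaches L-position 18 → W
n=20: reaches L-position 18 → W
n=21: only reaches 20(W), 19(W), 14(W), 13(W), all W → L
n=22: reaches L-position 21 → W
n=23: reaches L-position 21 → W
n=24: only reaches 23(W), 22(W), 17(W), 16(W), all W → L
n=25: reaches L-position 24 → W
n=26: reaches L-position 24 → W
n=27: only reaches 26(W), 25(W), 20(W), 19(W), all W → L
n=28: reaches L-position 27 → W
n=29: reaches L-position 27 → W
n=30: only reaches 29(W), 28(W), 23(W), 22(W), all W → L
The losing starting values of n are exactly the entries labelled L in this table (11 of them).

0, 3, 6, 9, 12, 15, 18, 21, 24, 27, 30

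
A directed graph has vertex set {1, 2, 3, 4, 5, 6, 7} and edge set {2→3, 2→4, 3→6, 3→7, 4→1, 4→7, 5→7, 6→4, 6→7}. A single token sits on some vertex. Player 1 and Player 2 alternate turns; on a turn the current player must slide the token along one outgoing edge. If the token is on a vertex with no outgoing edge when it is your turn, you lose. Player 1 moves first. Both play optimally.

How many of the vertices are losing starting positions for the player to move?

Use the standard recursion: the mover loses at a terminal position; elsewhere, the mover wins exactly when some move hands the opponent an L position.
Every edge goes from a vertex to one that appears earlier in the order 1, 7, 4, 6, 3, 5, 2, so processing vertices in that order labels each vertex after all of its successors.
1: no outgoing edge → L
7: no outgoing edge → L
4: →7(L), so W
6: →7(L), so W
3: →7(L), so W
5: →7(L), so W
2: →3(W), 4(W) — all W, so L
The L vertices are 1, 2, 7; that is 3 in all.

3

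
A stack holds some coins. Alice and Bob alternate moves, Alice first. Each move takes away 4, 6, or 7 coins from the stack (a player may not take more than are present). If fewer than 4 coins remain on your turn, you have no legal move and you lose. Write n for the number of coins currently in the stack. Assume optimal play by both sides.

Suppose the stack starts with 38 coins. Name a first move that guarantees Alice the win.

Remove 4, leaving 34.

Label each position W (a win for the player to move) or L (a loss). A position with no legal move is L; any other position is W exactly when some move reaches an L, and L when every move reaches a W.
n=0: no move → L
n=1: no move → L
n=2: no move → L
n=3: no move → L
n=4: →0(L), so W
n=5: →1(L), so W
n=6: →2(L), so W
n=7: →3(L), so W
n=8: →2(L), so W
n=9: →3(L), so W
n=10: →3(L), so W
n=11: →7(W), 5(W), 4(W) — all W, so L
n=12: →8(W), 6(W), 5(W) — all W, so L
n=13: →9(W), 7(W), 6(W) — all W, so L
n=14: →10(W), 8(W), 7(W) — all W, so L
n=15: →11(L), so W
n=16: →12(L), so W
n=17: →13(L), so W
n=18: →14(L), so W
n=19: →13(L), so W
n=20: →14(L), so W
n=21: →14(L), so W
n=22: →18(W), 16(W), 15(W) — all W, so L
n=23: →19(W), 17(W), 16(W) — all W, so L
n=24: →20(W), 18(W), 17(W) — all W, so L
n=25: →21(W), 19(W), 18(W) — all W, so L
n=26: →22(L), so W
n=27: →23(L), so W
n=28: →24(L), so W
n=29: →25(L), so W
n=30: →24(L), so W
n=31: →25(L), so W
n=32: →25(L), so W
n=33: →29(W), 27(W), 26(W) — all W, so L
n=34: →30(W), 28(W), 27(W) — all W, so L
n=35: →31(W), 29(W), 28(W) — all W, so L
n=36: →32(W), 30(W), 29(W) — all W, so L
n=37: →33(L), so W
n=38: →34(L), so W
From 38, the L positions reachable in one move are: 34.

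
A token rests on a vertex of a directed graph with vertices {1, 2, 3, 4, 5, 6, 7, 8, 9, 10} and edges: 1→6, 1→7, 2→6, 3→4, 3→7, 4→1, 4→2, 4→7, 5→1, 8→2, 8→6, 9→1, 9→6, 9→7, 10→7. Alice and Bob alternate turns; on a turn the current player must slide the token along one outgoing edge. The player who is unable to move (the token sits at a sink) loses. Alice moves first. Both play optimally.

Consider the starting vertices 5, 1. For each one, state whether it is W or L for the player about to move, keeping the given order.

5: L, 1: W

Build the W/L table. Terminal = L. A non-terminal position is W if it has a move to some L; otherwise it is L.
Every edge goes from a vertex to one that appears earlier in the order 6, 7, 1, 2, 5, 9, 4, 8, 3, 10, so processing vertices in that order labels each vertex after all of its successors.
6: no outgoing edge → L
7: no outgoing edge → L
1: can move to 7, which is L ⇒ W
2: can move to 6, which is L ⇒ W
5: the only move is to 1(W), a W ⇒ L
9: can move to 7, which is L ⇒ W
4: can move to 7, which is L ⇒ W
8: can move to 6, which is L ⇒ W
3: can move to 7, which is L ⇒ W
10: can move to 7, which is L ⇒ W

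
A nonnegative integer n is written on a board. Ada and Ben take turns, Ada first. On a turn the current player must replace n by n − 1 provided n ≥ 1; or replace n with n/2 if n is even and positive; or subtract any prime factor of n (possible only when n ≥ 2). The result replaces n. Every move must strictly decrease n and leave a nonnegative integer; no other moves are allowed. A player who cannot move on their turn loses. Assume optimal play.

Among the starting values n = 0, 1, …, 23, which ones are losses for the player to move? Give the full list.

0, 4, 9, 14, 20

Work bottom-up. With no move the player to move loses. Otherwise the position is W if at least one move leads to an L position for the opponent, and L if every move leads to a W.
n=0: no move → L
n=1: →0(L), so W
n=2: →0(L), so W
n=3: →0(L), so W
n=4: →2(W), 3(W) — all W, so L
n=5: →0(L), so W
n=6: →4(L), so W
n=7: →0(L), so W
n=8: →4(L), so W
n=9: →6(W), 8(W) — all W, so L
n=10: →9(L), so W
n=11: →0(L), so W
n=12: →9(L), so W
n=13: →0(L), so W
n=14: →7(W), 12(W), 13(W) — all W, so L
n=15: →14(L), so W
n=16: →14(L), so W
n=17: →0(L), so W
n=18: →9(L), so W
n=19: →0(L), so W
n=20: →10(W), 15(W), 18(W), 19(W) — all W, so L
n=21: →14(L), so W
n=22: →20(L), so W
n=23: →0(L), so W
The losing starting values of n are exactly the entries labelled L in this table (5 of them).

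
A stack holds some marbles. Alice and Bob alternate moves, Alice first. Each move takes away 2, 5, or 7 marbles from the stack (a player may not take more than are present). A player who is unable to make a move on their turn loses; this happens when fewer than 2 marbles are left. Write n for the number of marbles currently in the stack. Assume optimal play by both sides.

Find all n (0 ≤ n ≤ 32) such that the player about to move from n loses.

Build the W/L table. Terminal = L. A non-terminal position is W if it has a move to some L; otherwise it is L.
n=0: no move → L
n=1: no move → L
n=2: reaches L-position 0 → W
n=3: reaches L-position 1 → W
n=4: only reaches 2(W), which is W → L
n=5: reaches L-position 0 → W
n=6: reaches L-position 4 → W
n=7: reaches L-position 0 → W
n=8: reaches L-position 1 → W
n=9: reaches L-position 4 → W
n=10: only reaches 8(W), 5(W), 3(W), all W → L
n=11: reaches L-position 4 → W
n=12: reaches L-position 10 → W
n=13: only reaches 11(W), 8(W), 6(W), all W → L
n=14: only reaches 12(W), 9(W), 7(W), all W → L
n=15: reaches L-position 13 → W
n=16: reaches L-position 14 → W
n=17: reaches L-position 10 → W
n=18: reaches L-position 13 → W
n=19: reaches L-position 14 → W
n=20: reaches L-position 13 → W
n=21: reaches L-position 14 → W
n=22: only reaches 20(W), 17(W), 15(W), all W → L
n=23: only reaches 21(W), 18(W), 16(W), all W → L
n=24: reaches L-position 22 → W
n=25: reaches L-position 23 → W
n=26: only reaches 24(W), 21(W), 19(W), all W → L
n=27: reaches L-position 22 → W
n=28: reaches L-position 26 → W
n=29: reaches L-position 22 → W
n=30: reaches L-position 23 → W
n=31: reaches L-position 26 → W
n=32: only reaches 30(W), 27(W), 25(W), all W → L
Reading off the rows marked L gives the requested list; there are 10 such values of n.

0, 1, 4, 10, 13, 14, 22, 23, 26, 32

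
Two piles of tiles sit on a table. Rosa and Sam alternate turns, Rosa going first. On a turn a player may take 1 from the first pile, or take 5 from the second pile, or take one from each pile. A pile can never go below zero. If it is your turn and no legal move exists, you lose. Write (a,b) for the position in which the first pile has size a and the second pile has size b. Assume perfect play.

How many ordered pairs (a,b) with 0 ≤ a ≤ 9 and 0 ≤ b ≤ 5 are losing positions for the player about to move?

Label each position W (a win for the player to move) or L (a loss). A position with no legal move is L; any other position is W exactly when some move reaches an L, and L when every move reaches a W.
Every move lowers a or b (never raises either), so fill the grid row by row in increasing a, and left to right within a row: each cell's successors are then already labelled.
      b=0  b=1  b=2  b=3  b=4  b=5
a=0:    L    L    L    L    L    W
a=1:    W    W    W    W    W    W
a=2:    L    L    L    L    L    W
a=3:    W    W    W    W    W    W
a=4:    L    L    L    L    L    W
a=5:    W    W    W    W    W    W
a=6:    L    L    L    L    L    W
a=7:    W    W    W    W    W    W
a=8:    L    L    L    L    L    W
a=9:    W    W    W    W    W    W
Cells with no legal move (terminal, hence L): (0,0), (0,1), (0,2), (0,3), (0,4).
The remaining L cells, each justified by listing all of its moves:
(2,0): the only move is to (1,0)(W), a W ⇒ L
(2,1): moves to (1,1)(W), (1,0)(W); every one is W ⇒ L
(2,2): moves to (1,2)(W), (1,1)(W); every one is W ⇒ L
(2,3): moves to (1,3)(W), (1,2)(W); every one is W ⇒ L
(2,4): moves to (1,4)(W), (1,3)(W); every one is W ⇒ L
(4,0): the only move is to (3,0)(W), a W ⇒ L
(4,1): moves to (3,1)(W), (3,0)(W); every one is W ⇒ L
(4,2): moves to (3,2)(W), (3,1)(W); every one is W ⇒ L
(4,3): moves to (3,3)(W), (3,2)(W); every one is W ⇒ L
(4,4): moves to (3,4)(W), (3,3)(W); every one is W ⇒ L
(6,0): the only move is to (5,0)(W), a W ⇒ L
(6,1): moves to (5,1)(W), (5,0)(W); every one is W ⇒ L
(6,2): moves to (5,2)(W), (5,1)(W); every one is W ⇒ L
(6,3): moves to (5,3)(W), (5,2)(W); every one is W ⇒ L
(6,4): moves to (5,4)(W), (5,3)(W); every one is W ⇒ L
(8,0): the only move is to (7,0)(W), a W ⇒ L
(8,1): moves to (7,1)(W), (7,0)(W); every one is W ⇒ L
(8,2): moves to (7,2)(W), (7,1)(W); every one is W ⇒ L
(8,3): moves to (7,3)(W), (7,2)(W); every one is W ⇒ L
(8,4): moves to (7,4)(W), (7,3)(W); every one is W ⇒ L
Every other cell has at least one move into one of the L cells above, so it is W.
L cells per row: a=0: 5, a=1: 0, a=2: 5, a=3: 0, a=4: 5, a=5: 0, a=6: 5, a=7: 0, a=8: 5, a=9: 0; total 25.

25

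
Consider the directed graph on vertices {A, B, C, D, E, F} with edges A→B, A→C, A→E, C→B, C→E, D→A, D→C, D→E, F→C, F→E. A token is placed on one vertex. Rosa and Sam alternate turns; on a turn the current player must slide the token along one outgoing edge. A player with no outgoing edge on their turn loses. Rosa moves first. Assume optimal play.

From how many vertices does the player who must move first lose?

Work bottom-up. With no move the player to move loses. Otherwise the position is W if at least one move leads to an L position for the opponent, and L if every move leads to a W.
Every edge goes from a vertex to one that appears earlier in the order E, B, C, A, D, F, so processing vertices in that order labels each vertex after all of its successors.
E: no outgoing edge → L
B: no outgoing edge → L
C: W (go to B, an L position)
A: W (go to B, an L position)
D: W (go to E, an L position)
F: W (go to E, an L position)
The L vertices are B, E; that is 2 in all.

2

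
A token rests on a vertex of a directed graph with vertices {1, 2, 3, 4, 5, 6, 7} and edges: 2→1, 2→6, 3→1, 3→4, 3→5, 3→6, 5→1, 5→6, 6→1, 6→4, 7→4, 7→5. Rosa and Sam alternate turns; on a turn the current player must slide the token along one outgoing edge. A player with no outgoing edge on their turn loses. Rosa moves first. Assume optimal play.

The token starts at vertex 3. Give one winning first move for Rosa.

Use the standard recursion: the mover loses at a terminal position; elsewhere, the mover wins exactly when some move hands the opponent an L position.
Every edge goes from a vertex to one that appears earlier in the order 4, 1, 6, 5, 3, 2, 7, so processing vertices in that order labels each vertex after all of its successors.
4: no outgoing edge → L
1: no outgoing edge → L
6: W (go to 1, an L position)
5: W (go to 1, an L position)
3: W (go to 1, an L position)
2: W (go to 1, an L position)
7: W (go to 4, an L position)
From 3, the L positions reachable in one move are: 1, 4. Any move reaching one of these is winning.

Move to 1.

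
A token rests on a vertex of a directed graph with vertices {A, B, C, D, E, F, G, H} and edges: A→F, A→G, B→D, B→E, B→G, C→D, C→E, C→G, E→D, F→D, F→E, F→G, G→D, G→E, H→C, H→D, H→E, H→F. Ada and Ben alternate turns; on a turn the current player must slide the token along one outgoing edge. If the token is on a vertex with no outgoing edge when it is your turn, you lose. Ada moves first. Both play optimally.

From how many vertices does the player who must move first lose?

2

Label each position W (a win for the player to move) or L (a loss). A position with no legal move is L; any other position is W exactly when some move reaches an L, and L when every move reaches a W.
Every edge goes from a vertex to one that appears earlier in the order D, E, G, C, F, B, A, H, so processing vertices in that order labels each vertex after all of its successors.
D: no outgoing edge → L
E: W (go to D, an L position)
G: W (go to D, an L position)
C: W (go to D, an L position)
F: W (go to D, an L position)
B: W (go to D, an L position)
A: L (options F(W), G(W) are all W)
H: W (go to D, an L position)
The L vertices are A, D; that is 2 in all.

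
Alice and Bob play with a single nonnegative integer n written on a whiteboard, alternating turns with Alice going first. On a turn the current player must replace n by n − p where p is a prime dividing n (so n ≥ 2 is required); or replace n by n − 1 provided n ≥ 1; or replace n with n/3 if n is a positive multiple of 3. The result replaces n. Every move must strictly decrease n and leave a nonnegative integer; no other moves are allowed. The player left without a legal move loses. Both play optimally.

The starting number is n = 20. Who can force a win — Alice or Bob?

Work bottom-up. With no move the player to move loses. Otherwise the position is W if at least one move leads to an L position for the opponent, and L if every move leads to a W.
n=0: no move → L
n=1: reaches L-position 0 → W
n=2: reaches L-position 0 → W
n=3: reaches L-position 0 → W
n=4: only reaches 2(W), 3(W), all W → L
n=5: reaches L-position 0 → W
n=6: reaches L-position 4 → W
n=7: reaches L-position 0 → W
n=8: only reaches 6(W), 7(W), all W → L
n=9: reaches L-position 8 → W
n=10: reaches L-position 8 → W
n=11: reaches L-position 0 → W
n=12: reaches L-position 4 → W
n=13: reaches L-position 0 → W
n=14: only reaches 7(W), 12(W), 13(W), all W → L
n=15: reaches L-position 14 → W
n=16: reaches L-position 14 → W
n=17: reaches L-position 0 → W
n=18: only reaches 6(W), 15(W), 16(W), 17(W), all W → L
n=19: reaches L-position 0 → W
n=20: reaches L-position 18 → W
From 20 Alice can move to 18, reaching an L position.

Alice wins.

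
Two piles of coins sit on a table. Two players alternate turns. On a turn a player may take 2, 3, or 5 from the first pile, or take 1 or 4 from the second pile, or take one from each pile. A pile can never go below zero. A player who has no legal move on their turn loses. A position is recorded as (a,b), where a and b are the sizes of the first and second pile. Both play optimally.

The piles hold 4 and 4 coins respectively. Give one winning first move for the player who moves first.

Move to (2,4).

Label each position W (a win for the player to move) or L (a loss). A position with no legal move is L; any other position is W exactly when some move reaches an L, and L when every move reaches a W.
No move ever increases a pile, so every position that can arise here has a ≤ 4 and b ≤ 4; it is enough to label the cells with 0 ≤ a ≤ 4 and 0 ≤ b ≤ 4.
Every move lowers a or b (never raises either), so fill the grid row by row in increasing a, and left to right within a row: each cell's successors are then already labelled.
      b=0  b=1  b=2  b=3  b=4
a=0:    L    W    L    W    W
a=1:    L    W    L    W    W
a=2:    W    W    W    W    L
a=3:    W    L    W    L    W
a=4:    W    L    W    L    W
Cells with no legal move (terminal, hence L): (0,0), (1,0).
The remaining L cells, each justified by listing all of its moves:
(0,2): →(0,1)(W) only, which is W, so L
(1,2): →(1,1)(W), (0,1)(W) — all W, so L
(2,4): →(0,4)(W), (2,3)(W), (2,0)(W), (1,3)(W) — all W, so L
(3,1): →(1,1)(W), (0,1)(W), (3,0)(W), (2,0)(W) — all W, so L
(3,3): →(1,3)(W), (0,3)(W), (3,2)(W), (2,2)(W) — all W, so L
(4,1): →(2,1)(W), (1,1)(W), (4,0)(W), (3,0)(W) — all W, so L
(4,3): →(2,3)(W), (1,3)(W), (4,2)(W), (3,2)(W) — all W, so L
Every other cell has at least one move into one of the L cells above, so it is W.
From (4,4), the L positions reachable in one move are: (2,4), (4,3), (3,3). Any move reaching one of these is winning.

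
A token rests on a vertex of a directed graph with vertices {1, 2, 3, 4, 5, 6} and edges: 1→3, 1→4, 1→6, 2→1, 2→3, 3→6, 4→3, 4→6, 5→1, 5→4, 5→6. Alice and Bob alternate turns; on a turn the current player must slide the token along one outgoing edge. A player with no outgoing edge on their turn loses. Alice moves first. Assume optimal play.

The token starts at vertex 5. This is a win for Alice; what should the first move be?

Move to 6.

Positions with no move are L. A position that does have a move is losing for the player to move precisely when every available move leads to a winning position for the opponent. Fill in the labels:
Every edge goes from a vertex to one that appears earlier in the order 6, 3, 4, 1, 5, 2, so processing vertices in that order labels each vertex after all of its successors.
6: no outgoing edge → L
3: can move to 6, which is L ⇒ W
4: can move to 6, which is L ⇒ W
1: can move to 6, which is L ⇒ W
5: can move to 6, which is L ⇒ W
2: moves to 1(W), 3(W); every one is W ⇒ L
From 5, the L positions reachable in one move are: 6.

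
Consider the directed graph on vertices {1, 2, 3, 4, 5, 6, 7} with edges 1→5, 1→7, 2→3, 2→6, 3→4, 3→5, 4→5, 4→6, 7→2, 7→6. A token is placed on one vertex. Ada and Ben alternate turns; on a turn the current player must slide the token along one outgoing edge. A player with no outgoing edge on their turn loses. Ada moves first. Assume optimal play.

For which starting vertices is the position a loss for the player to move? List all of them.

5, 6

Label each position W (a win for the player to move) or L (a loss). A position with no legal move is L; any other position is W exactly when some move reaches an L, and L when every move reaches a W.
Every edge goes from a vertex to one that appears earlier in the order 6, 5, 4, 3, 2, 7, 1, so processing vertices in that order labels each vertex after all of its successors.
6: no outgoing edge → L
5: no outgoing edge → L
4: →5(L), so W
3: →5(L), so W
2: →6(L), so W
7: →6(L), so W
1: →5(L), so W
The losing starting vertices are exactly the entries labelled L in this table (2 of them).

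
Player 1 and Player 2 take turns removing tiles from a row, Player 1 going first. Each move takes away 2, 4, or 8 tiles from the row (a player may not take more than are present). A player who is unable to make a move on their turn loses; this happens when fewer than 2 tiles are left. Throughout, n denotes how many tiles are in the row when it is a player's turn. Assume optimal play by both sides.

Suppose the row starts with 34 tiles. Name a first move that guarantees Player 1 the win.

Remove 4, leaving 30.

Positions with no move are L. A position that does have a move is losing for the player to move precisely when every available move leads to a winning position for the opponent. Fill in the labels:
n=0: no move → L
n=1: no move → L
n=2: W (go to 0, an L position)
n=3: W (go to 1, an L position)
n=4: W (go to 0, an L position)
n=5: W (go to 1, an L position)
n=6: L (options 4(W), 2(W) are all W)
n=7: L (options 5(W), 3(W) are all W)
n=8: W (go to 6, an L position)
n=9: W (go to 7, an L position)
n=10: W (go to 6, an L position)
n=11: W (go to 7, an L position)
n=12: L (options 10(W), 8(W), 4(W) are all W)
n=13: L (options 11(W), 9(W), 5(W) are all W)
n=14: W (go to 12, an L position)
n=15: W (go to 13, an L position)
n=16: W (go to 12, an L position)
n=17: W (go to 13, an L position)
n=18: L (options 16(W), 14(W), 10(W) are all W)
n=19: L (options 17(W), 15(W), 11(W) are all W)
n=20: W (go to 18, an L position)
n=21: W (go to 19, an L position)
n=22: W (go to 18, an L position)
n=23: W (go to 19, an L position)
n=24: L (options 22(W), 20(W), 16(W) are all W)
n=25: L (options 23(W), 21(W), 17(W) are all W)
n=26: W (go to 24, an L position)
n=27: W (go to 25, an L position)
n=28: W (go to 24, an L position)
n=29: W (go to 25, an L position)
n=30: L (options 28(W), 26(W), 22(W) are all W)
n=31: L (options 29(W), 27(W), 23(W) are all W)
n=32: W (go to 30, an L position)
n=33: W (go to 31, an L position)
n=34: W (go to 30, an L position)
From 34, the L positions reachable in one move are: 30.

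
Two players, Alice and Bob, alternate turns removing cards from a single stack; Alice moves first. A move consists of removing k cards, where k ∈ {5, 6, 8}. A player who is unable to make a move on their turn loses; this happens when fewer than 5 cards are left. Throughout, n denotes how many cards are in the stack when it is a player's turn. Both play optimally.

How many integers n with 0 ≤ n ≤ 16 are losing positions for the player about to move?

Compute win/loss labels from the base case upward. A position with no move is L. Any other position is W if it can reach an L in one move, else L.
n=0: no move → L
n=1: no move → L
n=2: no move → L
n=3: no move → L
n=4: no move → L
n=5: W (go to 0, an L position)
n=6: W (go to 1, an L position)
n=7: W (go to 2, an L position)
n=8: W (go to 3, an L position)
n=9: W (go to 4, an L position)
n=10: W (go to 4, an L position)
n=11: W (go to 3, an L position)
n=12: W (go to 4, an L position)
n=13: L (options 8(W), 7(W), 5(W) are all W)
n=14: L (options 9(W), 8(W), 6(W) are all W)
n=15: L (options 10(W), 9(W), 7(W) are all W)
n=16: L (options 11(W), 10(W), 8(W) are all W)
L entries with 0 ≤ n ≤ 16: n = 0, 1, 2, 3, 4, 13, 14, 15, 16; that makes 9.

9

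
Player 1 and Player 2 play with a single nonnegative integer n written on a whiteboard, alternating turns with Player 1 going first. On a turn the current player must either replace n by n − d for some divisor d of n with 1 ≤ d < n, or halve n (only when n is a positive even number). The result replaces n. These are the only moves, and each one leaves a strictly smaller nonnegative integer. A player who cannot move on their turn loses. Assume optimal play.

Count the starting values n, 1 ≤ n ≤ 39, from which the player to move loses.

Compute win/loss labels from the base case upward. A position with no move is L. Any other position is W if it can reach an L in one move, else L.
n=0: no move → L
n=1: no move → L
n=2: can move to 1, which is L ⇒ W
n=3: the only move is to 2(W), a W ⇒ L
n=4: can move to 3, which is L ⇒ W
n=5: the only move is to 4(W), a W ⇒ L
n=6: can move to 3, which is L ⇒ W
n=7: the only move is to 6(W), a W ⇒ L
n=8: can move to 7, which is L ⇒ W
n=9: moves to 6(W), 8(W); every one is W ⇒ L
n=10: can move to 5, which is L ⇒ W
n=11: the only move is to 10(W), a W ⇒ L
n=12: can move to 9, which is L ⇒ W
n=13: the only move is to 12(W), a W ⇒ L
n=14: can move to 7, which is L ⇒ W
n=15: moves to 10(W), 12(W), 14(W); every one is W ⇒ L
n=16: can move to 15, which is L ⇒ W
n=17: the only move is to 16(W), a W ⇒ L
n=18: can move to 9, which is L ⇒ W
n=19: the only move is to 18(W), a W ⇒ L
n=20: can move to 15, which is L ⇒ W
n=21: moves to 14(W), 18(W), 20(W); every one is W ⇒ L
n=22: can move to 11, which is L ⇒ W
n=23: the only move is to 22(W), a W ⇒ L
n=24: can move to 21, which is L ⇒ W
n=25: moves to 20(W), 24(W); every one is W ⇒ L
n=26: can move to 13, which is L ⇒ W
n=27: moves to 18(W), 24(W), 26(W); every one is W ⇒ L
n=28: can move to 21, which is L ⇒ W
n=29: the only move is to 28(W), a W ⇒ L
n=30: can move to 15, which is L ⇒ W
n=31: the only move is to 30(W), a W ⇒ L
n=32: can move to 31, which is L ⇒ W
n=33: moves to 22(W), 30(W), 32(W); every one is W ⇒ L
n=34: can move to 17, which is L ⇒ W
n=35: moves to 28(W), 30(W), 34(W); every one is W ⇒ L
n=36: can move to 27, which is L ⇒ W
n=37: the only move is to 36(W), a W ⇒ L
n=38: can move to 19, which is L ⇒ W
n=39: moves to 26(W), 36(W), 38(W); every one is W ⇒ L
L entries with 1 ≤ n ≤ 39 (n=0 is outside the asked range and is not counted): n = 1, 3, 5, 7, 9, 11, 13, 15, 17, 19, 21, 23, 25, 27, 29, 31, 33, 35, 37, 39; that makes 20.

20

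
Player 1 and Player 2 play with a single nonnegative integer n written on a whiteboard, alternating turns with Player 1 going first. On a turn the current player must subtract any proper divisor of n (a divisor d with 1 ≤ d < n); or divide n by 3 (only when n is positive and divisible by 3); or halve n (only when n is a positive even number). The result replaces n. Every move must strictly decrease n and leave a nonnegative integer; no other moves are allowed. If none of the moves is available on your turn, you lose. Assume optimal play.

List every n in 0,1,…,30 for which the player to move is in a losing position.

Work bottom-up. With no move the player to move loses. Otherwise the position is W if at least one move leads to an L position for the opponent, and L if every move leads to a W.
n=0: no move → L
n=1: no move → L
n=2: reaches L-position 1 → W
n=3: reaches L-position 1 → W
n=4: only reaches 2(W), 3(W), all W → L
n=5: reaches L-position 4 → W
n=6: reaches L-position 4 → W
n=7: only reaches 6(W), which is W → L
n=8: reaches L-position 4 → W
n=9: only reaches 3(W), 6(W), 8(W), all W → L
n=10: reaches L-position 9 → W
n=11: only reaches 10(W), which is W → L
n=12: reaches L-position 4 → W
n=13: only reaches 12(W), which is W → L
n=14: reaches L-position 7 → W
n=15: only reaches 5(W), 10(W), 12(W), 14(W), all W → L
n=16: reaches L-position 15 → W
n=17: only reaches 16(W), which is W → L
n=18: reaches L-position 9 → W
n=19: only reaches 18(W), which is W → L
n=20: reaches L-position 15 → W
n=21: reaches L-position 7 → W
n=22: reaches L-position 11 → W
n=23: only reaches 22(W), which is W → L
n=24: reaches L-position 23 → W
n=25: only reaches 20(W), 24(W), all W → L
n=26: reaches L-position 13 → W
n=27: reaches L-position 9 → W
n=28: only reaches 14(W), 21(W), 24(W), 26(W), 27(W), all W → L
n=29: reaches L-position 28 → W
n=30: reaches L-position 15 → W
The losing starting values of n are exactly the entries labelled L in this table (13 of them).

0, 1, 4, 7, 9, 11, 13, 15, 17, 19, 23, 25, 28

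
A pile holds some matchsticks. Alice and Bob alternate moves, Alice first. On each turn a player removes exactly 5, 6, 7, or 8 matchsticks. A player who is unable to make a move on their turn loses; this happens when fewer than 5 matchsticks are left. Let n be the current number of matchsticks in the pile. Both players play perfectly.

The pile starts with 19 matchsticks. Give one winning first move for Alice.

Work bottom-up. With no move the player to move loses. Otherwise the position is W if at least one move leads to an L position for the opponent, and L if every move leads to a W.
n=0: no move → L
n=1: no move → L
n=2: no move → L
n=3: no move → L
n=4: no move → L
n=5: →0(L), so W
n=6: →1(L), so W
n=7: →2(L), so W
n=8: →3(L), so W
n=9: →4(L), so W
n=10: →4(L), so W
n=11: →4(L), so W
n=12: →4(L), so W
n=13: →8(W), 7(W), 6(W), 5(W) — all W, so L
n=14: →9(W), 8(W), 7(W), 6(W) — all W, so L
n=15: →10(W), 9(W), 8(W), 7(W) — all W, so L
n=16: →11(W), 10(W), 9(W), 8(W) — all W, so L
n=17: →12(W), 11(W), 10(W), 9(W) — all W, so L
n=18: →13(L), so W
n=19: →14(L), so W
From 19, the L positions reachable in one move are: 14, 13. Any move reaching one of these is winning.

Remove 5, leaving 14.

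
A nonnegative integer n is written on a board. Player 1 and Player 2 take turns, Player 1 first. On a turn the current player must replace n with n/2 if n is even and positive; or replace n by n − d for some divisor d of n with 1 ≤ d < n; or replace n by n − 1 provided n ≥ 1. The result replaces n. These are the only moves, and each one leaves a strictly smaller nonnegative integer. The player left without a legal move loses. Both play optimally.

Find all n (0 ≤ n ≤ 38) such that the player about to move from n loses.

Work bottom-up. With no move the player to move loses. Otherwise the position is W if at least one move leads to an L position for the opponent, and L if every move leads to a W.
n=0: no move → L
n=1: W (go to 0, an L position)
n=2: L (sole option 1(W) is W)
n=3: W (go to 2, an L position)
n=4: W (go to 2, an L position)
n=5: L (sole option 4(W) is W)
n=6: W (go to 5, an L position)
n=7: L (sole option 6(W) is W)
n=8: W (go to 7, an L position)
n=9: L (options 6(W), 8(W) are all W)
n=10: W (go to 5, an L position)
n=11: L (sole option 10(W) is W)
n=12: W (go to 9, an L position)
n=13: L (sole option 12(W) is W)
n=14: W (go to 7, an L position)
n=15: L (options 10(W), 12(W), 14(W) are all W)
n=16: W (go to 15, an L position)
n=17: L (sole option 16(W) is W)
n=18: W (go to 9, an L position)
n=19: L (sole option 18(W) is W)
n=20: W (go to 15, an L position)
n=21: L (options 14(W), 18(W), 20(W) are all W)
n=22: W (go to 11, an L position)
n=23: L (sole option 22(W) is W)
n=24: W (go to 21, an L position)
n=25: L (options 20(W), 24(W) are all W)
n=26: W (go to 13, an L position)
n=27: L (options 18(W), 24(W), 26(W) are all W)
n=28: W (go to 21, an L position)
n=29: L (sole option 28(W) is W)
n=30: W (go to 15, an L position)
n=31: L (sole option 30(W) is W)
n=32: W (go to 31, an L position)
n=33: L (options 22(W), 30(W), 32(W) are all W)
n=34: W (go to 17, an L position)
n=35: L (options 28(W), 30(W), 34(W) are all W)
n=36: W (go to 27, an L position)
n=37: L (sole option 36(W) is W)
n=38: W (go to 19, an L position)
The losing starting values of n are exactly the entries labelled L in this table (19 of them).

0, 2, 5, 7, 9, 11, 13, 15, 17, 19, 21, 23, 25, 27, 29, 31, 33, 35, 37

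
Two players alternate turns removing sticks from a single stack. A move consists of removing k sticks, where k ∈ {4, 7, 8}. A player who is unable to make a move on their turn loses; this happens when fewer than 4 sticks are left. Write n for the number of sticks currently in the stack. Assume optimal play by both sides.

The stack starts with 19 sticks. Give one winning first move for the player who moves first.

Remove 4, leaving 15.

Label each position W (a win for the player to move) or L (a loss). A position with no legal move is L; any other position is W exactly when some move reaches an L, and L when every move reaches a W.
n=0: no move → L
n=1: no move → L
n=2: no move → L
n=3: no move → L
n=4: reaches L-position 0 → W
n=5: reaches L-position 1 → W
n=6: reaches L-position 2 → W
n=7: reaches L-position 3 → W
n=8: reaches L-position 1 → W
n=9: reaches L-position 2 → W
n=10: reaches L-position 3 → W
n=11: reaches L-position 3 → W
n=12: only reaches 8(W), 5(W), 4(W), all W → L
n=13: only reaches 9(W), 6(W), 5(W), all W → L
n=14: only reaches 10(W), 7(W), 6(W), all W → L
n=15: only reaches 11(W), 8(W), 7(W), all W → L
n=16: reaches L-position 12 → W
n=17: reaches L-position 13 → W
n=18: reaches L-position 14 → W
n=19: reaches L-position 15 → W
From 19, the L positions reachable in one move are: 15, 12. Any move reaching one of these is winning.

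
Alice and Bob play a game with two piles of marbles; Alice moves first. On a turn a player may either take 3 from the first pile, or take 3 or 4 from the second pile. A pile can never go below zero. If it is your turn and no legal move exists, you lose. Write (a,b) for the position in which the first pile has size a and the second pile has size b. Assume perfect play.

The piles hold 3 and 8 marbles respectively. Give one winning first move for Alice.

Move to (0,8).

Work bottom-up. With no move the player to move loses. Otherwise the position is W if at least one move leads to an L position for the opponent, and L if every move leads to a W.
No move ever increases a pile, so every position that can arise here has a ≤ 3 and b ≤ 8; it is enough to label the cells with 0 ≤ a ≤ 3 and 0 ≤ b ≤ 8.
Every move lowers a or b (never raises either), so fill the grid row by row in increasing a, and left to right within a row: each cell's successors are then already labelled.
      b=0  b=1  b=2  b=3  b=4  b=5  b=6  b=7  b=8
a=0:    L    L    L    W    W    W    W    L    L
a=1:    L    L    L    W    W    W    W    L    L
a=2:    L    L    L    W    W    W    W    L    L
a=3:    W    W    W    L    L    L    W    W    W
Cells with no legal move (terminal, hence L): (0,0), (0,1), (0,2), (1,0), (1,1), (1,2), (2,0), (2,1), (2,2).
The remaining L cells, each justified by listing all of its moves:
(0,7): L (options (0,4)(W), (0,3)(W) are all W)
(0,8): L (options (0,5)(W), (0,4)(W) are all W)
(1,7): L (options (1,4)(W), (1,3)(W) are all W)
(1,8): L (options (1,5)(W), (1,4)(W) are all W)
(2,7): L (options (2,4)(W), (2,3)(W) are all W)
(2,8): L (options (2,5)(W), (2,4)(W) are all W)
(3,3): L (options (0,3)(W), (3,0)(W) are all W)
(3,4): L (options (0,4)(W), (3,1)(W), (3,0)(W) are all W)
(3,5): L (options (0,5)(W), (3,2)(W), (3,1)(W) are all W)
Every other cell has at least one move into one of the L cells above, so it is W.
From (3,8), the L positions reachable in one move are: (0,8), (3,5), (3,4). Any move reaching one of these is winning.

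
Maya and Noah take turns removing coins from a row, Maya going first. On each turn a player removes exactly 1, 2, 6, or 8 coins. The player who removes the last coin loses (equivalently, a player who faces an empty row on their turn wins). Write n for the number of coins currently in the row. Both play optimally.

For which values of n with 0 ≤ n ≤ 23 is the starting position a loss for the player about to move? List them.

Classify positions by backward induction: terminal positions (no move available) are W. From any other position, the mover wins iff some move reaches an L.
n=0: no move; the opponent has just taken the last coin and therefore loses → W
n=1: the only move is to 0(W), a W ⇒ L
n=2: can move to 1, which is L ⇒ W
n=3: can move to 1, which is L ⇒ W
n=4: moves to 3(W), 2(W); every one is W ⇒ L
n=5: can move to 4, which is L ⇒ W
n=6: can move to 4, which is L ⇒ W
n=7: can move to 1, which is L ⇒ W
n=8: moves to 7(W), 6(W), 2(W), 0(W); every one is W ⇒ L
n=9: can move to 8, which is L ⇒ W
n=10: can move to 8, which is L ⇒ W
n=11: moves to 10(W), 9(W), 5(W), 3(W); every one is W ⇒ L
n=12: can move to 11, which is L ⇒ W
n=13: can move to 11, which is L ⇒ W
n=14: can move to 8, which is L ⇒ W
n=15: moves to 14(W), 13(W), 9(W), 7(W); every one is W ⇒ L
n=16: can move to 15, which is L ⇒ W
n=17: can move to 15, which is L ⇒ W
n=18: moves to 17(W), 16(W), 12(W), 10(W); every one is W ⇒ L
n=19: can move to 18, which is L ⇒ W
n=20: can move to 18, which is L ⇒ W
n=21: can move to 15, which is L ⇒ W
n=22: moves to 21(W), 20(W), 16(W), 14(W); every one is W ⇒ L
n=23: can move to 22, which is L ⇒ W
The losing starting values of n are exactly the entries labelled L in this table (7 of them).

1, 4, 8, 11, 15, 18, 22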